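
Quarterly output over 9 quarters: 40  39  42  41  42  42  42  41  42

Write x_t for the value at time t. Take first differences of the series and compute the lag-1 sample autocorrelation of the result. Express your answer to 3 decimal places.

First differences Δx: -1, 3, -1, 1, 0, 0, -1, 1
Mean of differences = 0.2500
Numerator Σ(Δx_t−Δx̄)(Δx_{t+1}−Δx̄) = -8.5625
Denominator Σ(Δx_t−Δx̄)² = 13.5000
r_1(Δx) = -8.5625 / 13.5000 = -0.634

-0.634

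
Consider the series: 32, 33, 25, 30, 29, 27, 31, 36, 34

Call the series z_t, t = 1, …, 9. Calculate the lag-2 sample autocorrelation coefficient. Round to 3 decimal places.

-0.157

Mean z̄ = (32 + 33 + 25 + 30 + 29 + 27 + 31 + 36 + 34)/9 = 30.7778
Σ(z_t−z̄)(z_{t+2}−z̄) = (-7.0617) + (-1.7284) + (10.2716) + (2.9383) + (-0.3951) + (-19.7284) + (0.7160) = -14.9877
Denominator Σ(z_t−z̄)² = 95.5556
r_2 = -14.9877 / 95.5556 = -0.157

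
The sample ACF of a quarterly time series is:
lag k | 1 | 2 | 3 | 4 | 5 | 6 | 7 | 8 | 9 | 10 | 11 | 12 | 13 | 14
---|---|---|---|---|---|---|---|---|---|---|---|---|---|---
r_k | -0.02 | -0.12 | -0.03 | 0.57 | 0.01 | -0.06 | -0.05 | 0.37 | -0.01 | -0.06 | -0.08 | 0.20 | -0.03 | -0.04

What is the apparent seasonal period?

The largest autocorrelation is r_4 = 0.57, with weaker echoes at lags 8 (0.37) and 12 (0.20); the remaining lags stay at or below 0.01.
The dominant spike at lag 4 indicates a seasonal period of 4.

4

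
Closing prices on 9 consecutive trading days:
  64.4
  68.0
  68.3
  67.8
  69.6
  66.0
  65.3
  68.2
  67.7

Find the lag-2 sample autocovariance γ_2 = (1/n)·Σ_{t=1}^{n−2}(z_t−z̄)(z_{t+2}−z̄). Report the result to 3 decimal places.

Mean z̄ = (64.4 + 68.0 + 68.3 + 67.8 + 69.6 + 66.0 + 65.3 + 68.2 + 67.7)/9 = 67.2556
Σ_{t=1}^{7}(z_t−z̄)(z_{t+2}−z̄) = -7.4517
γ_2 = -7.4517 / 9 = -0.828

-0.828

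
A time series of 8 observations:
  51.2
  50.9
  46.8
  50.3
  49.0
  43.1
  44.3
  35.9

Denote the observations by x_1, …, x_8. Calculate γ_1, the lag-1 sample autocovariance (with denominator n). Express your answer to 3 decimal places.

6.909

Mean x̄ = (51.2 + 50.9 + 46.8 + 50.3 + 49.0 + 43.1 + 44.3 + 35.9)/8 = 46.4375
Deviations: 4.7625, 4.4625, 0.3625, 3.8625, 2.5625, -3.3375, -2.1375, -10.5375
Σ_{t=1}^{7}(x_t−x̄)(x_{t+1}−x̄) = 55.2736
γ_1 = 55.2736 / 8 = 6.909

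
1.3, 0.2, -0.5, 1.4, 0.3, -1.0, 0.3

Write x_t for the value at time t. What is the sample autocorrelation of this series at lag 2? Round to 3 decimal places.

Mean x̄ = (1.3 + 0.2 − 0.5 + 1.4 + 0.3 − 1.0 + 0.3)/7 = 0.2857
Deviations from mean: 1.0143, -0.0857, -0.7857, 1.1143, 0.0143, -1.2857, 0.0143
Numerator Σ_{t=1}^{5}(x_t−x̄)(x_{t+2}−x̄) = -2.3361
Denominator Σ(x_t−x̄)² = 4.5486
r_2 = -2.3361 / 4.5486 = -0.514

-0.514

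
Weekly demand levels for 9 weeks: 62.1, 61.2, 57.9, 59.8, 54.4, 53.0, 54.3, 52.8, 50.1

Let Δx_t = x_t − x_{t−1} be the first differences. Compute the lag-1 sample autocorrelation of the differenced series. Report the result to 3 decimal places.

-0.519

First differences Δx: -0.9, -3.3, 1.9, -5.4, -1.4, 1.3, -1.5, -2.7
Mean of differences = -1.5000
Numerator Σ(Δx_t−Δx̄)(Δx_{t+1}−Δx̄) = -20.5700
Denominator Σ(Δx_t−Δx̄)² = 39.6600
r_1(Δx) = -20.5700 / 39.6600 = -0.519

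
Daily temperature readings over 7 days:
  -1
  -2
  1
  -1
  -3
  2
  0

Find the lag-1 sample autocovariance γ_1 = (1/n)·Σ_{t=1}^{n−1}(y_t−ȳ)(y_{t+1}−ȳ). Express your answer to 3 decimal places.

-0.863

Mean ȳ = (-1 − 2 + 1 − 1 − 3 + 2 + 0)/7 = -0.5714
Σ_{t=1}^{6}(y_t−ȳ)(y_{t+1}−ȳ) = -6.0408
γ_1 = -6.0408 / 7 = -0.863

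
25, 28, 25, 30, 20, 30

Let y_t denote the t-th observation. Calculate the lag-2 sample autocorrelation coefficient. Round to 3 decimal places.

Mean ȳ = (25 + 28 + 25 + 30 + 20 + 30)/6 = 26.3333
Deviations from mean: -1.3333, 1.6667, -1.3333, 3.6667, -6.3333, 3.6667
Σ(y_t−ȳ)(y_{t+2}−ȳ) = (1.7778) + (6.1111) + (8.4444) + (13.4444) = 29.7778
Denominator Σ(y_t−ȳ)² = 73.3333
r_2 = 29.7778 / 73.3333 = 0.406

0.406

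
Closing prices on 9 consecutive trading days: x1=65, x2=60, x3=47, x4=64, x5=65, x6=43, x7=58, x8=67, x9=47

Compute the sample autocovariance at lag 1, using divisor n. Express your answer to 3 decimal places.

Mean x̄ = (65 + 60 + 47 + 64 + 65 + 43 + 58 + 67 + 47)/9 = 57.3333
Σ_{t=1}^{8}(x_t−x̄)(x_{t+1}−x̄) = -237.7778
γ_1 = -237.7778 / 9 = -26.420

-26.420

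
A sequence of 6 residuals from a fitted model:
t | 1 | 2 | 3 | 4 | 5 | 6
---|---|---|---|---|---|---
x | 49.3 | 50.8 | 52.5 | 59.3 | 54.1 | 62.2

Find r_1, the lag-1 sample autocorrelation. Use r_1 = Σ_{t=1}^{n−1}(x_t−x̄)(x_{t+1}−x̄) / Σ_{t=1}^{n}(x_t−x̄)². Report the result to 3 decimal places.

0.097

Mean x̄ = (49.3 + 50.8 + 52.5 + 59.3 + 54.1 + 62.2)/6 = 54.7000
Numerator Σ_{t=1}^{5}(x_t−x̄)(x_{t+1}−x̄) = 12.2600
Denominator Σ(x_t−x̄)² = 126.9800
r_1 = 12.2600 / 126.9800 = 0.097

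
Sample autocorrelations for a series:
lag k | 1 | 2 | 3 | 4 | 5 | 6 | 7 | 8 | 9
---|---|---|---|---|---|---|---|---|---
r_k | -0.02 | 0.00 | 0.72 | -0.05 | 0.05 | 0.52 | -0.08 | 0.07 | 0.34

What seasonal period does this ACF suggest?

3

The largest autocorrelation is r_3 = 0.72, with weaker echoes at lags 6 (0.52) and 9 (0.34); the remaining lags stay at or below 0.07.
The dominant spike at lag 3 indicates a seasonal period of 3.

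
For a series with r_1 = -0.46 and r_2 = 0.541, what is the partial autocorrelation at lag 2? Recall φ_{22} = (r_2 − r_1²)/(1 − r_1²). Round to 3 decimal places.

φ_{22} = (r_2 − r_1²) / (1 − r_1²)
r_1² = (-0.46)² = 0.2116
Numerator = 0.541 − 0.2116 = 0.3294; denominator = 1 − 0.2116 = 0.7884
φ_{22} = 0.3294 / 0.7884 = 0.418

0.418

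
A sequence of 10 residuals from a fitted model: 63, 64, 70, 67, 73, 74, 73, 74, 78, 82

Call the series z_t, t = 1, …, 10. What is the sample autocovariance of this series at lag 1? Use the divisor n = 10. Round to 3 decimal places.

17.036

Mean z̄ = (63 + 64 + 70 + 67 + 73 + 74 + 73 + 74 + 78 + 82)/10 = 71.8000
Σ_{t=1}^{9}(z_t−z̄)(z_{t+1}−z̄) = 170.3600
γ_1 = 170.3600 / 10 = 17.036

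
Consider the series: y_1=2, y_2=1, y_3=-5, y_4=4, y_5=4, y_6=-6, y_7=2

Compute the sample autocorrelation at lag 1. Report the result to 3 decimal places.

-0.419

Mean ȳ = (2 + 1 − 5 + 4 + 4 − 6 + 2)/7 = 0.2857
Deviations from mean: 1.7143, 0.7143, -5.2857, 3.7143, 3.7143, -6.2857, 1.7143
Σ(y_t−ȳ)(y_{t+1}−ȳ) = (1.2245) + (-3.7755) + (-19.6327) + (13.7959) + (-23.3469) + (-10.7755) = -42.5102
Denominator Σ(y_t−ȳ)² = 101.4286
r_1 = -42.5102 / 101.4286 = -0.419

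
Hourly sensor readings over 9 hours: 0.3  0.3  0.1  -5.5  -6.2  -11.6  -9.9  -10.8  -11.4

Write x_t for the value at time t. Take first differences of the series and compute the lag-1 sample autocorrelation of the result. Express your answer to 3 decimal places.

-0.411

First differences Δx: 0.0, -0.2, -5.6, -0.7, -5.4, 1.7, -0.9, -0.6
Mean of differences = -1.4625
Numerator Σ(Δx_t−Δx̄)(Δx_{t+1}−Δx̄) = -19.7227
Denominator Σ(Δx_t−Δx̄)² = 47.9988
r_1(Δx) = -19.7227 / 47.9988 = -0.411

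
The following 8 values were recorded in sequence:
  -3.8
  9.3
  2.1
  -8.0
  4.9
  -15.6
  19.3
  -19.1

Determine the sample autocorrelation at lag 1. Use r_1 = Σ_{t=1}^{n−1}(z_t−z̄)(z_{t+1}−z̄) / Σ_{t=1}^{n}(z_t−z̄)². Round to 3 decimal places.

Mean z̄ = (-3.8 + 9.3 + 2.1 − 8.0 + 4.9 − 15.6 + 19.3 − 19.1)/8 = -1.3625
Deviations from mean: -2.4375, 10.6625, 3.4625, -6.6375, 6.2625, -14.2375, 20.6625, -17.7375
Σ(z_t−z̄)(z_{t+1}−z̄) = (-25.9898) + (36.9189) + (-22.9823) + (-41.5673) + (-89.1623) + (-294.1823) + (-366.5011) = -803.4664
Denominator Σ(z_t−z̄)² = 1159.1588
r_1 = -803.4664 / 1159.1588 = -0.693

-0.693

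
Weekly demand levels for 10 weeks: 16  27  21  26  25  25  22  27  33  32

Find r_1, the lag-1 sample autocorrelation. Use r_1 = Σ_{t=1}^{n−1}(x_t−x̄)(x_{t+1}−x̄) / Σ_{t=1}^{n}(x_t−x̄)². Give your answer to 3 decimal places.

0.148

Mean x̄ = (16 + 27 + 21 + 26 + 25 + 25 + 22 + 27 + 33 + 32)/10 = 25.4000
Numerator Σ_{t=1}^{9}(x_t−x̄)(x_{t+1}−x̄) = 33.4400
Denominator Σ(x_t−x̄)² = 226.4000
r_1 = 33.4400 / 226.4000 = 0.148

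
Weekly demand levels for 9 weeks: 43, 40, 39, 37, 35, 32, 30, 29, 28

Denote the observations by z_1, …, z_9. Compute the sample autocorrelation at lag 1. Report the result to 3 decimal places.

Mean z̄ = (43 + 40 + 39 + 37 + 35 + 32 + 30 + 29 + 28)/9 = 34.7778
Numerator Σ_{t=1}^{8}(z_t−z̄)(z_{t+1}−z̄) = 154.2840
Denominator Σ(z_t−z̄)² = 227.5556
r_1 = 154.2840 / 227.5556 = 0.678

0.678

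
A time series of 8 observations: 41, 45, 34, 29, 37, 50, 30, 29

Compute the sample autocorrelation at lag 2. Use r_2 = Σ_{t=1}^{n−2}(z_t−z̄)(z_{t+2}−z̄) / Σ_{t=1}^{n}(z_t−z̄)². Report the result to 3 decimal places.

-0.653

Mean z̄ = (41 + 45 + 34 + 29 + 37 + 50 + 30 + 29)/8 = 36.8750
Σ(z_t−z̄)(z_{t+2}−z̄) = (-11.8594) + (-63.9844) + (-0.3594) + (-103.3594) + (-0.8594) + (-103.3594) = -283.7813
Denominator Σ(z_t−z̄)² = 434.8750
r_2 = -283.7813 / 434.8750 = -0.653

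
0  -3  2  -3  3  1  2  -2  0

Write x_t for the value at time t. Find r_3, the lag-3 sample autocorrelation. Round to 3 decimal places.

-0.475

Mean x̄ = (0 − 3 + 2 − 3 + 3 + 1 + 2 − 2 + 0)/9 = 0.0000
Numerator Σ_{t=1}^{6}(x_t−x̄)(x_{t+3}−x̄) = -19.0000
Denominator Σ(x_t−x̄)² = 40.0000
r_3 = -19.0000 / 40.0000 = -0.475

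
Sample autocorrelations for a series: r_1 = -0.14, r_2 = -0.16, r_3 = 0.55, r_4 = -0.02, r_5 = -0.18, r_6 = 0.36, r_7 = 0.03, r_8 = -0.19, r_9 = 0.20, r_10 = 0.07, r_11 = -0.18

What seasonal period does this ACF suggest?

3

The largest autocorrelation is r_3 = 0.55, with weaker echoes at lags 6 (0.36) and 9 (0.20); the remaining lags stay at or below 0.07.
The dominant spike at lag 3 indicates a seasonal period of 3.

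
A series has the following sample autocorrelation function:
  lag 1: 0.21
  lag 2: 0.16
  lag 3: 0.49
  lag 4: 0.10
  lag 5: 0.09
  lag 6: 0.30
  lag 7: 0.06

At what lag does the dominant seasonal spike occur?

The largest autocorrelation is r_3 = 0.49, with a weaker echo at lag 6 (0.30); the remaining lags stay at or below 0.21. The elevated value at lag 1 (0.21), dropping to 0.16 at lag 2, reflects decaying short-term dependence rather than seasonality.
The dominant spike at lag 3 indicates a seasonal period of 3.

3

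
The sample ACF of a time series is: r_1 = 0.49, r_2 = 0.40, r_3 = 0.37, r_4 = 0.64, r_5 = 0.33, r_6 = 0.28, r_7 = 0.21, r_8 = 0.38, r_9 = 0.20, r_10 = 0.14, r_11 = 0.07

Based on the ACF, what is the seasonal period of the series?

4

The largest autocorrelation is r_4 = 0.64; the remaining lags stay at or below 0.49. The elevated value at lag 1 (0.49), dropping to 0.40 at lag 2, reflects decaying short-term dependence rather than seasonality.
The dominant spike at lag 4 indicates a seasonal period of 4.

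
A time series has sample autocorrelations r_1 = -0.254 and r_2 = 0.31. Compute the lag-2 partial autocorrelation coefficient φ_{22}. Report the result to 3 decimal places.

φ_{22} = (r_2 − r_1²) / (1 − r_1²)
r_1² = (-0.254)² = 0.064516
Numerator = 0.31 − 0.0645 = 0.2455; denominator = 1 − 0.0645 = 0.9355
φ_{22} = 0.2455 / 0.9355 = 0.262

0.262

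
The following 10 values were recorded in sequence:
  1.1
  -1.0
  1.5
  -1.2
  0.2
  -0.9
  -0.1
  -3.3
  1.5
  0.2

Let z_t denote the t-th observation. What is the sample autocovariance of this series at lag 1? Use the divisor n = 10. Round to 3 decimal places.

-0.975

Mean z̄ = (1.1 − 1.0 + 1.5 − 1.2 + 0.2 − 0.9 − 0.1 − 3.3 + 1.5 + 0.2)/10 = -0.2000
Σ_{t=1}^{9}(z_t−z̄)(z_{t+1}−z̄) = -9.7500
γ_1 = -9.7500 / 10 = -0.975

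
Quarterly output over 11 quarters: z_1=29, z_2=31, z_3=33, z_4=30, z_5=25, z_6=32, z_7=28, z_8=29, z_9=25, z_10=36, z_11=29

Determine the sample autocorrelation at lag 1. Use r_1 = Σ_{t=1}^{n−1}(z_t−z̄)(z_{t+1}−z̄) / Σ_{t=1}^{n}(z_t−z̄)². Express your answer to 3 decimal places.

Mean z̄ = (29 + 31 + 33 + 30 + 25 + 32 + 28 + 29 + 25 + 36 + 29)/11 = 29.7273
Numerator Σ_{t=1}^{10}(z_t−z̄)(z_{t+1}−z̄) = -41.3471
Denominator Σ(z_t−z̄)² = 106.1818
r_1 = -41.3471 / 106.1818 = -0.389

-0.389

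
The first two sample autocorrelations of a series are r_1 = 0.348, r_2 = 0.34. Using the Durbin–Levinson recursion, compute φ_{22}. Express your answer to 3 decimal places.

0.249

φ_{22} = (r_2 − r_1²) / (1 − r_1²)
r_1² = (0.348)² = 0.121104
Numerator = 0.34 − 0.1211 = 0.2189; denominator = 1 − 0.1211 = 0.8789
φ_{22} = 0.2189 / 0.8789 = 0.249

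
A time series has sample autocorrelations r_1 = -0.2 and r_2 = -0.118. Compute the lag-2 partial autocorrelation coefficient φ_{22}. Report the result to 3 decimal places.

-0.165

φ_{22} = (r_2 − r_1²) / (1 − r_1²)
r_1² = (-0.2)² = 0.04
Numerator = -0.118 − 0.0400 = -0.1580; denominator = 1 − 0.0400 = 0.9600
φ_{22} = -0.1580 / 0.9600 = -0.165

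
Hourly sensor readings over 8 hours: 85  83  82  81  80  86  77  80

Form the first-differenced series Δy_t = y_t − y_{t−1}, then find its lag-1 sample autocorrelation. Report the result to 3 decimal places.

-0.678

First differences Δy: -2, -1, -1, -1, 6, -9, 3
Mean of differences = -0.7143
Numerator Σ(Δy_t−Δȳ)(Δy_{t+1}−Δȳ) = -87.7959
Denominator Σ(Δy_t−Δȳ)² = 129.4286
r_1(Δy) = -87.7959 / 129.4286 = -0.678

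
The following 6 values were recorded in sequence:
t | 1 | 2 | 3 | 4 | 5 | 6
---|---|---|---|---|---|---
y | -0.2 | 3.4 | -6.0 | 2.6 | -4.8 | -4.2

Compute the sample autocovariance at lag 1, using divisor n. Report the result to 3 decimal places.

Mean ȳ = (-0.2 + 3.4 − 6.0 + 2.6 − 4.8 − 4.2)/6 = -1.5333
Σ_{t=1}^{5}(y_t−ȳ)(y_{t+1}−ȳ) = -38.7111
γ_1 = -38.7111 / 6 = -6.452

-6.452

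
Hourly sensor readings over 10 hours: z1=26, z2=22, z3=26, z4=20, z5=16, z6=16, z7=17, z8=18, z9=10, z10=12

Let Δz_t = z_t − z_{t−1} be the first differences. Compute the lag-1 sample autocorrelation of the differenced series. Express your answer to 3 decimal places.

First differences Δz: -4, 4, -6, -4, 0, 1, 1, -8, 2
Mean of differences = -1.5556
Numerator Σ(Δz_t−Δz̄)(Δz_{t+1}−Δz̄) = -60.0864
Denominator Σ(Δz_t−Δz̄)² = 132.2222
r_1(Δz) = -60.0864 / 132.2222 = -0.454

-0.454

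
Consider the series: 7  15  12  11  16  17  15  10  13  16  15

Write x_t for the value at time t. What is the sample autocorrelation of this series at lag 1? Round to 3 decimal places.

-0.011

Mean x̄ = (7 + 15 + 12 + 11 + 16 + 17 + 15 + 10 + 13 + 16 + 15)/11 = 13.3636
Numerator Σ_{t=1}^{10}(x_t−x̄)(x_{t+1}−x̄) = -1.0413
Denominator Σ(x_t−x̄)² = 94.5455
r_1 = -1.0413 / 94.5455 = -0.011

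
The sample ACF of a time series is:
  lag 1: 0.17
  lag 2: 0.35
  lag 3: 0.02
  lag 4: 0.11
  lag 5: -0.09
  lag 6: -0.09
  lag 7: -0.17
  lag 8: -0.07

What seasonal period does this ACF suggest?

2

The largest autocorrelation is r_2 = 0.35; the remaining lags stay at or below 0.17.
The dominant spike at lag 2 indicates a seasonal period of 2.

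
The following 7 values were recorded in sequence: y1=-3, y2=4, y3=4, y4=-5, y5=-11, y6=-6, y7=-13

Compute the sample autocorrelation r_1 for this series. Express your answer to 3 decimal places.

0.397

Mean ȳ = (-3 + 4 + 4 − 5 − 11 − 6 − 13)/7 = -4.2857
Σ(y_t−ȳ)(y_{t+1}−ȳ) = (10.6531) + (68.6531) + (-5.9184) + (4.7959) + (11.5102) + (14.9388) = 104.6327
Denominator Σ(y_t−ȳ)² = 263.4286
r_1 = 104.6327 / 263.4286 = 0.397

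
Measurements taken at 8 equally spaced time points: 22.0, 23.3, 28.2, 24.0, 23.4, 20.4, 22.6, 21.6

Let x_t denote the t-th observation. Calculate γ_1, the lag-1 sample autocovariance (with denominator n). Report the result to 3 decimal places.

Mean x̄ = (22.0 + 23.3 + 28.2 + 24.0 + 23.4 + 20.4 + 22.6 + 21.6)/8 = 23.1875
Deviations: -1.1875, 0.1125, 5.0125, 0.8125, 0.2125, -2.7875, -0.5875, -1.5875
Σ_{t=1}^{7}(x_t−x̄)(x_{t+1}−x̄) = 6.6536
γ_1 = 6.6536 / 8 = 0.832

0.832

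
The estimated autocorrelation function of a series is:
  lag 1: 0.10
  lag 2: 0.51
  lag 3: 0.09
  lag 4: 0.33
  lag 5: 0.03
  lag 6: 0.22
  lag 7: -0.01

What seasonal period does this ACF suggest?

2

The largest autocorrelation is r_2 = 0.51, with weaker echoes at lags 4 (0.33) and 6 (0.22); the remaining lags stay at or below 0.10.
The dominant spike at lag 2 indicates a seasonal period of 2.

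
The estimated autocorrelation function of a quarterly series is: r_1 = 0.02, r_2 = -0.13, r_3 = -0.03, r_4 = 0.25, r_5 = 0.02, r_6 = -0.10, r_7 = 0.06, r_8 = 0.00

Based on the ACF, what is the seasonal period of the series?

The largest autocorrelation is r_4 = 0.25; the remaining lags stay at or below 0.06.
The dominant spike at lag 4 indicates a seasonal period of 4.

4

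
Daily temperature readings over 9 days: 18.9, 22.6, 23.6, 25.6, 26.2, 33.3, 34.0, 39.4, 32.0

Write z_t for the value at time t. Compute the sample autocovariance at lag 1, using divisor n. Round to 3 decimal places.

24.489

Mean z̄ = (18.9 + 22.6 + 23.6 + 25.6 + 26.2 + 33.3 + 34.0 + 39.4 + 32.0)/9 = 28.4000
Σ_{t=1}^{8}(z_t−z̄)(z_{t+1}−z̄) = 220.4000
γ_1 = 220.4000 / 9 = 24.489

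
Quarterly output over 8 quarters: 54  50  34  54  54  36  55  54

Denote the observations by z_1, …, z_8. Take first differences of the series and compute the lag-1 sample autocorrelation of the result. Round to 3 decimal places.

First differences Δz: -4, -16, 20, 0, -18, 19, -1
Mean of differences = 0.0000
Numerator Σ(Δz_t−Δz̄)(Δz_{t+1}−Δz̄) = -617.0000
Denominator Σ(Δz_t−Δz̄)² = 1358.0000
r_1(Δz) = -617.0000 / 1358.0000 = -0.454

-0.454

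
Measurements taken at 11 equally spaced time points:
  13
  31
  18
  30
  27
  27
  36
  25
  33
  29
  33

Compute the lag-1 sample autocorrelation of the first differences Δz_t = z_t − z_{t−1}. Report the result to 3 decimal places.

First differences Δz: 18, -13, 12, -3, 0, 9, -11, 8, -4, 4
Mean of differences = 2.0000
Numerator Σ(Δz_t−Δz̄)(Δz_{t+1}−Δz̄) = -661.0000
Denominator Σ(Δz_t−Δz̄)² = 904.0000
r_1(Δz) = -661.0000 / 904.0000 = -0.731

-0.731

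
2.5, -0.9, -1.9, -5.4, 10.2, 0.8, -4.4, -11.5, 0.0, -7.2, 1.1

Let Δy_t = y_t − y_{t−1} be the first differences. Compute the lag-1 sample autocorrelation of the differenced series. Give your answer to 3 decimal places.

First differences Δy: -3.4, -1.0, -3.5, 15.6, -9.4, -5.2, -7.1, 11.5, -7.2, 8.3
Mean of differences = -0.1400
Numerator Σ(Δy_t−Δȳ)(Δy_{t+1}−Δȳ) = -333.6516
Denominator Σ(Δy_t−Δȳ)² = 686.7640
r_1(Δy) = -333.6516 / 686.7640 = -0.486

-0.486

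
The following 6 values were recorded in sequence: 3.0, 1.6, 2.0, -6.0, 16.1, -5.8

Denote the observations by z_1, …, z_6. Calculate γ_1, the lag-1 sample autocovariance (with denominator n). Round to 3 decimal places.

-37.028

Mean z̄ = (3.0 + 1.6 + 2.0 − 6.0 + 16.1 − 5.8)/6 = 1.8167
Σ_{t=1}^{5}(z_t−z̄)(z_{t+1}−z̄) = -222.1686
γ_1 = -222.1686 / 6 = -37.028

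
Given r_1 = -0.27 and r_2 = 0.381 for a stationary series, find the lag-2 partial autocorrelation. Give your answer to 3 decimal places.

0.332

φ_{22} = (r_2 − r_1²) / (1 − r_1²)
r_1² = (-0.27)² = 0.0729
Numerator = 0.381 − 0.0729 = 0.3081; denominator = 1 − 0.0729 = 0.9271
φ_{22} = 0.3081 / 0.9271 = 0.332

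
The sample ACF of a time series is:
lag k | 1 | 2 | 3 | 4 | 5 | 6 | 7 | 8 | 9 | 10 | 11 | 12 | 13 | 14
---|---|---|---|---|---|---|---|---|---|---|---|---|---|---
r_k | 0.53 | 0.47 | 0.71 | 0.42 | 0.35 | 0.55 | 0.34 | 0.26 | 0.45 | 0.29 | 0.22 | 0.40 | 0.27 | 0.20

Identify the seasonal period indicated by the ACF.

The largest autocorrelation is r_3 = 0.71, with a weaker echo at lag 6 (0.55); the remaining lags stay at or below 0.53. The elevated value at lag 1 (0.53), dropping to 0.47 at lag 2, reflects decaying short-term dependence rather than seasonality.
The dominant spike at lag 3 indicates a seasonal period of 3.

3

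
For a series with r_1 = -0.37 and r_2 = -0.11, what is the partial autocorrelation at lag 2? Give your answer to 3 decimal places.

-0.286

φ_{22} = (r_2 − r_1²) / (1 − r_1²)
r_1² = (-0.37)² = 0.1369
Numerator = -0.11 − 0.1369 = -0.2469; denominator = 1 − 0.1369 = 0.8631
φ_{22} = -0.2469 / 0.8631 = -0.286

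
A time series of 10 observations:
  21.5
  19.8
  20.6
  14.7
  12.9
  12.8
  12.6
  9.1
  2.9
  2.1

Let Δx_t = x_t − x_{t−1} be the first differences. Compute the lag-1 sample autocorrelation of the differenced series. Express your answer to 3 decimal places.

First differences Δx: -1.7, 0.8, -5.9, -1.8, -0.1, -0.2, -3.5, -6.2, -0.8
Mean of differences = -2.1556
Numerator Σ(Δx_t−Δx̄)(Δx_{t+1}−Δx̄) = -8.9753
Denominator Σ(Δx_t−Δx̄)² = 51.1422
r_1(Δx) = -8.9753 / 51.1422 = -0.175

-0.175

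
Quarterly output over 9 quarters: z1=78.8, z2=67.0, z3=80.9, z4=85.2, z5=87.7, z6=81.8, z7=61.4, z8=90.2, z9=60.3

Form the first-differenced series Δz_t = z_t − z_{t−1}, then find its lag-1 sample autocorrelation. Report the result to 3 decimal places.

-0.558

First differences Δz: -11.8, 13.9, 4.3, 2.5, -5.9, -20.4, 28.8, -29.9
Mean of differences = -2.3125
Numerator Σ(Δz_t−Δz̄)(Δz_{t+1}−Δz̄) = -1388.2277
Denominator Σ(Δz_t−Δz̄)² = 2488.8288
r_1(Δz) = -1388.2277 / 2488.8288 = -0.558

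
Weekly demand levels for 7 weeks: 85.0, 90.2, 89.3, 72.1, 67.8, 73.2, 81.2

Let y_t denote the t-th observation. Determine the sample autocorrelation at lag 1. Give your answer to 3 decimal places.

0.511

Mean ȳ = (85.0 + 90.2 + 89.3 + 72.1 + 67.8 + 73.2 + 81.2)/7 = 79.8286
Deviations from mean: 5.1714, 10.3714, 9.4714, -7.7286, -12.0286, -6.6286, 1.3714
Numerator Σ_{t=1}^{6}(y_t−ȳ)(y_{t+1}−ȳ) = 242.2720
Denominator Σ(y_t−ȳ)² = 474.2543
r_1 = 242.2720 / 474.2543 = 0.511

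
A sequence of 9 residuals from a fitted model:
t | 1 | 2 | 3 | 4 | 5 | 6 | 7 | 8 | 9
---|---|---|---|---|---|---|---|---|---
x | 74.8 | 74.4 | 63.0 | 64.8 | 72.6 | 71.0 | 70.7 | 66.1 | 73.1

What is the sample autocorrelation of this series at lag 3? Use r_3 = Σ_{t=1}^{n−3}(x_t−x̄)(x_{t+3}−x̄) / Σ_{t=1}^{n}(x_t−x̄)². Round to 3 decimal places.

Mean x̄ = (74.8 + 74.4 + 63.0 + 64.8 + 72.6 + 71.0 + 70.7 + 66.1 + 73.1)/9 = 70.0556
Σ(x_t−x̄)(x_{t+3}−x̄) = (-24.9347) + (11.0542) + (-6.6636) + (-3.3869) + (-10.0647) + (2.8753) = -31.1204
Denominator Σ(x_t−x̄)² = 151.4822
r_3 = -31.1204 / 151.4822 = -0.205

-0.205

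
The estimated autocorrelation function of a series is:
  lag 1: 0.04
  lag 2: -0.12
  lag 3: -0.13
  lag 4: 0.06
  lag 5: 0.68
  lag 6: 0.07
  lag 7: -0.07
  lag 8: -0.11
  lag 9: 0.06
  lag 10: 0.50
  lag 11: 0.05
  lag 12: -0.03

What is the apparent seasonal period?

5

The largest autocorrelation is r_5 = 0.68, with a weaker echo at lag 10 (0.50); the remaining lags stay at or below 0.07.
The dominant spike at lag 5 indicates a seasonal period of 5.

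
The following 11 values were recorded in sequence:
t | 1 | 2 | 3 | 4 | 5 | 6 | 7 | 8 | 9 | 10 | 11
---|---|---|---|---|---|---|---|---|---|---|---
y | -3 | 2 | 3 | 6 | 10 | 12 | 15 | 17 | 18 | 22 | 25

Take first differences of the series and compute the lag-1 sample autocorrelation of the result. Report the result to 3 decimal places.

First differences Δy: 5, 1, 3, 4, 2, 3, 2, 1, 4, 3
Mean of differences = 2.8000
Numerator Σ(Δy_t−Δȳ)(Δy_{t+1}−Δȳ) = -5.8400
Denominator Σ(Δy_t−Δȳ)² = 15.6000
r_1(Δy) = -5.8400 / 15.6000 = -0.374

-0.374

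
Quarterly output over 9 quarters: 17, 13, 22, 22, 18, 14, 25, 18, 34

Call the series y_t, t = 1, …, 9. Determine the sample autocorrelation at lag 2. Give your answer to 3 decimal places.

0.107

Mean ȳ = (17 + 13 + 22 + 22 + 18 + 14 + 25 + 18 + 34)/9 = 20.3333
Σ(y_t−ȳ)(y_{t+2}−ȳ) = (-5.5556) + (-12.2222) + (-3.8889) + (-10.5556) + (-10.8889) + (14.7778) + (63.7778) = 35.4444
Denominator Σ(y_t−ȳ)² = 330.0000
r_2 = 35.4444 / 330.0000 = 0.107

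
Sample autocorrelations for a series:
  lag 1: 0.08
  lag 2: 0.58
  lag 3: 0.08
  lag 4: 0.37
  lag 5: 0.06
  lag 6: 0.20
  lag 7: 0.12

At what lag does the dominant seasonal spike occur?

The largest autocorrelation is r_2 = 0.58, with weaker echoes at lags 4 (0.37) and 6 (0.20); the remaining lags stay at or below 0.12.
The dominant spike at lag 2 indicates a seasonal period of 2.

2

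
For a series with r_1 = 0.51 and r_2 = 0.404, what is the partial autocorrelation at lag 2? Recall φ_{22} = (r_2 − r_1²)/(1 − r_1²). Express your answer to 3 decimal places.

0.194

φ_{22} = (r_2 − r_1²) / (1 − r_1²)
r_1² = (0.51)² = 0.2601
Numerator = 0.404 − 0.2601 = 0.1439; denominator = 1 − 0.2601 = 0.7399
φ_{22} = 0.1439 / 0.7399 = 0.194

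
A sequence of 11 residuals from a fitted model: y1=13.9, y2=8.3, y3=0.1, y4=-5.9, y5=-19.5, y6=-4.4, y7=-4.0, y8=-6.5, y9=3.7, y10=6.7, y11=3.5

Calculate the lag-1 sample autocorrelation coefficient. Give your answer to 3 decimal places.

Mean ȳ = (13.9 + 8.3 + 0.1 − 5.9 − 19.5 − 4.4 − 4.0 − 6.5 + 3.7 + 6.7 + 3.5)/11 = -0.3727
Numerator Σ_{t=1}^{10}(y_t−ȳ)(y_{t+1}−ȳ) = 376.0974
Denominator Σ(y_t−ȳ)² = 824.0818
r_1 = 376.0974 / 824.0818 = 0.456

0.456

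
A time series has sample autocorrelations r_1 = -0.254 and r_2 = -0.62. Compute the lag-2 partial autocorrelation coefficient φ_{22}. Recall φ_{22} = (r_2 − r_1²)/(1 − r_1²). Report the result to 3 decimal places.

-0.732

φ_{22} = (r_2 − r_1²) / (1 − r_1²)
r_1² = (-0.254)² = 0.064516
Numerator = -0.62 − 0.0645 = -0.6845; denominator = 1 − 0.0645 = 0.9355
φ_{22} = -0.6845 / 0.9355 = -0.732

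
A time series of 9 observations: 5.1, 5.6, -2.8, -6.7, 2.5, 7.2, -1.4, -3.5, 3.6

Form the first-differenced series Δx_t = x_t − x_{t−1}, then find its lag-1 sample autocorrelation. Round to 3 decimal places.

First differences Δx: 0.5, -8.4, -3.9, 9.2, 4.7, -8.6, -2.1, 7.1
Mean of differences = -0.1875
Numerator Σ(Δx_t−Δx̄)(Δx_{t+1}−Δx̄) = -3.0914
Denominator Σ(Δx_t−Δx̄)² = 321.2488
r_1(Δx) = -3.0914 / 321.2488 = -0.010

-0.010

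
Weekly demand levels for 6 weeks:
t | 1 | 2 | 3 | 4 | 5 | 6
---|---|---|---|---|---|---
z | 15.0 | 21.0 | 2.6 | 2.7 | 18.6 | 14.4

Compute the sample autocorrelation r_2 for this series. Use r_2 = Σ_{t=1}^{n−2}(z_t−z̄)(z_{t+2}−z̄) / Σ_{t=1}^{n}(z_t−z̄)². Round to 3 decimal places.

-0.605

Mean z̄ = (15.0 + 21.0 + 2.6 + 2.7 + 18.6 + 14.4)/6 = 12.3833
Deviations from mean: 2.6167, 8.6167, -9.7833, -9.6833, 6.2167, 2.0167
Σ(z_t−z̄)(z_{t+2}−z̄) = (-25.5997) + (-83.4381) + (-60.8197) + (-19.5281) = -189.3856
Denominator Σ(z_t−z̄)² = 313.2883
r_2 = -189.3856 / 313.2883 = -0.605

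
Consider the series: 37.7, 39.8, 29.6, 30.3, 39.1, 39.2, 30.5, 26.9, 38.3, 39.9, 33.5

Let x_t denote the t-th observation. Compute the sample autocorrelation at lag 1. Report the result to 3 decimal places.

Mean x̄ = (37.7 + 39.8 + 29.6 + 30.3 + 39.1 + 39.2 + 30.5 + 26.9 + 38.3 + 39.9 + 33.5)/11 = 34.9818
Numerator Σ_{t=1}^{10}(x_t−x̄)(x_{t+1}−x̄) = 9.9842
Denominator Σ(x_t−x̄)² = 239.0364
r_1 = 9.9842 / 239.0364 = 0.042

0.042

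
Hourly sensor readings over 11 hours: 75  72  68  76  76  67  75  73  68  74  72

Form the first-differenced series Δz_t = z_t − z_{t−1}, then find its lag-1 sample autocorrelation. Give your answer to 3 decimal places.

First differences Δz: -3, -4, 8, 0, -9, 8, -2, -5, 6, -2
Mean of differences = -0.3000
Numerator Σ(Δz_t−Δz̄)(Δz_{t+1}−Δz̄) = -139.4900
Denominator Σ(Δz_t−Δz̄)² = 302.1000
r_1(Δz) = -139.4900 / 302.1000 = -0.462

-0.462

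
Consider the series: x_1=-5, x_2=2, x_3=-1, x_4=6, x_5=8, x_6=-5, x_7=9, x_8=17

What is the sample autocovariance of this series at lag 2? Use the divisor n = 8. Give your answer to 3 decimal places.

Mean x̄ = (-5 + 2 − 1 + 6 + 8 − 5 + 9 + 17)/8 = 3.8750
Deviations: -8.8750, -1.8750, -4.8750, 2.1250, 4.1250, -8.8750, 5.1250, 13.1250
Σ_{t=1}^{6}(x_t−x̄)(x_{t+2}−x̄) = -95.0313
γ_2 = -95.0313 / 8 = -11.879

-11.879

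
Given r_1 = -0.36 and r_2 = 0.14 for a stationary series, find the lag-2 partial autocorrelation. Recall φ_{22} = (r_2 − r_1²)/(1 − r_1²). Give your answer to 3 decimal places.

0.012

φ_{22} = (r_2 − r_1²) / (1 − r_1²)
r_1² = (-0.36)² = 0.1296
Numerator = 0.14 − 0.1296 = 0.0104; denominator = 1 − 0.1296 = 0.8704
φ_{22} = 0.0104 / 0.8704 = 0.012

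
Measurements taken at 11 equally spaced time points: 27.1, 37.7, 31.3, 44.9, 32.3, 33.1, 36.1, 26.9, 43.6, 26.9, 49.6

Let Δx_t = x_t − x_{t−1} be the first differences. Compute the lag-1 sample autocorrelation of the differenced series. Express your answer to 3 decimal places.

First differences Δx: 10.6, -6.4, 13.6, -12.6, 0.8, 3.0, -9.2, 16.7, -16.7, 22.7
Mean of differences = 2.2500
Numerator Σ(Δx_t−Δx̄)(Δx_{t+1}−Δx̄) = -1153.9025
Denominator Σ(Δx_t−Δx̄)² = 1613.7650
r_1(Δx) = -1153.9025 / 1613.7650 = -0.715

-0.715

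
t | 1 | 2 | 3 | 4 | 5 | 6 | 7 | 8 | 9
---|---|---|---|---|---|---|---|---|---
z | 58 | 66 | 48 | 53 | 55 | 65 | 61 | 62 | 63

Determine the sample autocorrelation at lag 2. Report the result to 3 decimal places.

-0.017

Mean z̄ = (58 + 66 + 48 + 53 + 55 + 65 + 61 + 62 + 63)/9 = 59.0000
Σ(z_t−z̄)(z_{t+2}−z̄) = (11.0000) + (-42.0000) + (44.0000) + (-36.0000) + (-8.0000) + (18.0000) + (8.0000) = -5.0000
Denominator Σ(z_t−z̄)² = 288.0000
r_2 = -5.0000 / 288.0000 = -0.017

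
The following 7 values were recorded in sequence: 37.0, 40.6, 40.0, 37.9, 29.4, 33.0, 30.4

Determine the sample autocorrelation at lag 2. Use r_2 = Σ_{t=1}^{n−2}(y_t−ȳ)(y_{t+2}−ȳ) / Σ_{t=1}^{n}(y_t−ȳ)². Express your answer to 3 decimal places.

0.135

Mean ȳ = (37.0 + 40.6 + 40.0 + 37.9 + 29.4 + 33.0 + 30.4)/7 = 35.4714
Σ(y_t−ȳ)(y_{t+2}−ȳ) = (6.9222) + (12.4551) + (-27.4949) + (-6.0020) + (30.7908) = 16.6712
Denominator Σ(y_t−ȳ)² = 123.7343
r_2 = 16.6712 / 123.7343 = 0.135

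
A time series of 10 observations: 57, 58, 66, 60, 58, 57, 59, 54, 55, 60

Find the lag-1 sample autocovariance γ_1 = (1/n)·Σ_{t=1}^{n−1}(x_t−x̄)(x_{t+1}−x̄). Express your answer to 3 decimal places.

Mean x̄ = (57 + 58 + 66 + 60 + 58 + 57 + 59 + 54 + 55 + 60)/10 = 58.4000
Σ_{t=1}^{9}(x_t−x̄)(x_{t+1}−x̄) = 15.6400
γ_1 = 15.6400 / 10 = 1.564

1.564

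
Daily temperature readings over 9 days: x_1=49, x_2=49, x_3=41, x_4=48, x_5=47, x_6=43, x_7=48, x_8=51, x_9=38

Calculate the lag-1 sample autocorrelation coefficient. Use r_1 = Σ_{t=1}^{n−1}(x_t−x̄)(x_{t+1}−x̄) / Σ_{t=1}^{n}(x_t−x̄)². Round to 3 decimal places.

-0.353

Mean x̄ = (49 + 49 + 41 + 48 + 47 + 43 + 48 + 51 + 38)/9 = 46.0000
Numerator Σ_{t=1}^{8}(x_t−x̄)(x_{t+1}−x̄) = -53.0000
Denominator Σ(x_t−x̄)² = 150.0000
r_1 = -53.0000 / 150.0000 = -0.353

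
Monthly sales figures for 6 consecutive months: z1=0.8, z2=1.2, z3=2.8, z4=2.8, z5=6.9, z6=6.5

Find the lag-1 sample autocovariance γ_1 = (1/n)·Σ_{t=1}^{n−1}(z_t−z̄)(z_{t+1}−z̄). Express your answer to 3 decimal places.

2.688

Mean z̄ = (0.8 + 1.2 + 2.8 + 2.8 + 6.9 + 6.5)/6 = 3.5000
Deviations: -2.7000, -2.3000, -0.7000, -0.7000, 3.4000, 3.0000
Σ_{t=1}^{5}(z_t−z̄)(z_{t+1}−z̄) = 16.1300
γ_1 = 16.1300 / 6 = 2.688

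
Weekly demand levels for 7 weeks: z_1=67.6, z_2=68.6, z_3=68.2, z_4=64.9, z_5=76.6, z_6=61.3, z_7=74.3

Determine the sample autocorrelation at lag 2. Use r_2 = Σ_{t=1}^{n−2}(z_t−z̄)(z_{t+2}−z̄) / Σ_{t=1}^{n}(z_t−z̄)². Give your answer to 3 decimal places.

Mean z̄ = (67.6 + 68.6 + 68.2 + 64.9 + 76.6 + 61.3 + 74.3)/7 = 68.7857
Deviations from mean: -1.1857, -0.1857, -0.5857, -3.8857, 7.8143, -7.4857, 5.5143
Σ(z_t−z̄)(z_{t+2}−z̄) = (0.6945) + (0.7216) + (-4.5769) + (29.0873) + (43.0902) = 69.0167
Denominator Σ(z_t−z̄)² = 164.3886
r_2 = 69.0167 / 164.3886 = 0.420

0.420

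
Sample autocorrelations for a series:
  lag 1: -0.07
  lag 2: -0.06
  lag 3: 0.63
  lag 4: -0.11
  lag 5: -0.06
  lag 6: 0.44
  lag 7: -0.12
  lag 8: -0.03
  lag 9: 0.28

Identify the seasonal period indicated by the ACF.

The largest autocorrelation is r_3 = 0.63, with weaker echoes at lags 6 (0.44) and 9 (0.28); the remaining lags stay at or below -0.03.
The dominant spike at lag 3 indicates a seasonal period of 3.

3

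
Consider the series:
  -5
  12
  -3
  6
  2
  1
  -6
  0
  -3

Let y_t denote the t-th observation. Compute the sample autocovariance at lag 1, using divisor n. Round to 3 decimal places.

-12.392

Mean ȳ = (-5 + 12 − 3 + 6 + 2 + 1 − 6 + 0 − 3)/9 = 0.4444
Σ_{t=1}^{8}(y_t−ȳ)(y_{t+1}−ȳ) = -111.5309
γ_1 = -111.5309 / 9 = -12.392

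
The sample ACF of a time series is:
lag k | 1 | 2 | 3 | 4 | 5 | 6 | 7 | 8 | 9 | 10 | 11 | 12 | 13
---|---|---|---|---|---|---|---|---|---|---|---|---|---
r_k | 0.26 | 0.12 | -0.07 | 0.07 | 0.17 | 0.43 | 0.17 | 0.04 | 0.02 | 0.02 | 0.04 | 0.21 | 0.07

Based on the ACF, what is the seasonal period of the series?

6

The largest autocorrelation is r_6 = 0.43; the remaining lags stay at or below 0.26. The elevated value at lag 1 (0.26), dropping to 0.12 at lag 2, reflects decaying short-term dependence rather than seasonality.
The dominant spike at lag 6 indicates a seasonal period of 6.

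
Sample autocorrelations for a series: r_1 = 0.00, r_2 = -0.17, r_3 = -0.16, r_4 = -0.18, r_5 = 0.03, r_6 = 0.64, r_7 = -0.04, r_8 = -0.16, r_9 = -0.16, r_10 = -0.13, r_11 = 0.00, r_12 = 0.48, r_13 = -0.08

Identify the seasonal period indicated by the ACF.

6

The largest autocorrelation is r_6 = 0.64, with a weaker echo at lag 12 (0.48); the remaining lags stay at or below 0.03.
The dominant spike at lag 6 indicates a seasonal period of 6.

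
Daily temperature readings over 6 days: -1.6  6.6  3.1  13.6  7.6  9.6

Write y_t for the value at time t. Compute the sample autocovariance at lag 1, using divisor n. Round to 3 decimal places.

Mean ȳ = (-1.6 + 6.6 + 3.1 + 13.6 + 7.6 + 9.6)/6 = 6.4833
Deviations: -8.0833, 0.1167, -3.3833, 7.1167, 1.1167, 3.1167
Σ_{t=1}^{5}(y_t−ȳ)(y_{t+1}−ȳ) = -13.9886
γ_1 = -13.9886 / 6 = -2.331

-2.331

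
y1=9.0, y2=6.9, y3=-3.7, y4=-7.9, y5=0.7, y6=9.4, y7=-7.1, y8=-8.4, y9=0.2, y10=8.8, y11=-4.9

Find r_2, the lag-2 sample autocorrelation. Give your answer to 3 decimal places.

-0.622

Mean ȳ = (9.0 + 6.9 − 3.7 − 7.9 + 0.7 + 9.4 − 7.1 − 8.4 + 0.2 + 8.8 − 4.9)/11 = 0.2727
Numerator Σ_{t=1}^{9}(y_t−ȳ)(y_{t+2}−ȳ) = -320.4769
Denominator Σ(y_t−ȳ)² = 515.2018
r_2 = -320.4769 / 515.2018 = -0.622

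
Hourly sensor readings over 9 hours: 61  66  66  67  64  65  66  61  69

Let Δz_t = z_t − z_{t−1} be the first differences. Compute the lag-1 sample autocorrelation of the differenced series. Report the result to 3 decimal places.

-0.390

First differences Δz: 5, 0, 1, -3, 1, 1, -5, 8
Mean of differences = 1.0000
Numerator Σ(Δz_t−Δz̄)(Δz_{t+1}−Δz̄) = -46.0000
Denominator Σ(Δz_t−Δz̄)² = 118.0000
r_1(Δz) = -46.0000 / 118.0000 = -0.390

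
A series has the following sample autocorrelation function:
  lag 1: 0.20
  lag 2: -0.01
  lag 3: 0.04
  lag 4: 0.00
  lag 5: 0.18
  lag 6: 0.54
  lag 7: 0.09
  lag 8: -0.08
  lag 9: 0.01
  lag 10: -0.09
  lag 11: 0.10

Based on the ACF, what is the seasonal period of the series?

The largest autocorrelation is r_6 = 0.54; the remaining lags stay at or below 0.20.
The dominant spike at lag 6 indicates a seasonal period of 6.

6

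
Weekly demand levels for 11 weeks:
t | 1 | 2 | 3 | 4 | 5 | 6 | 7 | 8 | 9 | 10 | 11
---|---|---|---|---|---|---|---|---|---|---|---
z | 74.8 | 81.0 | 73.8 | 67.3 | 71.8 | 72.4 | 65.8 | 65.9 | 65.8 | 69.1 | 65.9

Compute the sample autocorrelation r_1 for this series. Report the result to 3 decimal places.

0.471

Mean z̄ = (74.8 + 81.0 + 73.8 + 67.3 + 71.8 + 72.4 + 65.8 + 65.9 + 65.8 + 69.1 + 65.9)/11 = 70.3273
Numerator Σ_{t=1}^{10}(z_t−z̄)(z_{t+1}−z̄) = 114.5738
Denominator Σ(z_t−z̄)² = 243.3018
r_1 = 114.5738 / 243.3018 = 0.471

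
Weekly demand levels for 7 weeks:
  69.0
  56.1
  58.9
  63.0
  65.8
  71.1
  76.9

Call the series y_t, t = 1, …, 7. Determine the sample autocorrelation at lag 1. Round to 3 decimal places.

0.368

Mean ȳ = (69.0 + 56.1 + 58.9 + 63.0 + 65.8 + 71.1 + 76.9)/7 = 65.8286
Deviations from mean: 3.1714, -9.7286, -6.9286, -2.8286, -0.0286, 5.2714, 11.0714
Numerator Σ_{t=1}^{6}(y_t−ȳ)(y_{t+1}−ȳ) = 114.4420
Denominator Σ(y_t−ȳ)² = 311.0743
r_1 = 114.4420 / 311.0743 = 0.368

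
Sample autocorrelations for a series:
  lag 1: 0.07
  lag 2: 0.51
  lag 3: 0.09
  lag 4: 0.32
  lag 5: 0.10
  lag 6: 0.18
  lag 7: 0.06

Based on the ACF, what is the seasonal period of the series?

2

The largest autocorrelation is r_2 = 0.51, with weaker echoes at lags 4 (0.32) and 6 (0.18); the remaining lags stay at or below 0.10.
The dominant spike at lag 2 indicates a seasonal period of 2.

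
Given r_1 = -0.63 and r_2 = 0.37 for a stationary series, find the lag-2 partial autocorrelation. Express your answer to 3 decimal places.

φ_{22} = (r_2 − r_1²) / (1 − r_1²)
r_1² = (-0.63)² = 0.3969
Numerator = 0.37 − 0.3969 = -0.0269; denominator = 1 − 0.3969 = 0.6031
φ_{22} = -0.0269 / 0.6031 = -0.045

-0.045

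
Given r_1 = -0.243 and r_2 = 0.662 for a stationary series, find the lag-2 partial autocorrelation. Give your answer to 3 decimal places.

φ_{22} = (r_2 − r_1²) / (1 − r_1²)
r_1² = (-0.243)² = 0.059049
Numerator = 0.662 − 0.0590 = 0.6030; denominator = 1 − 0.0590 = 0.9410
φ_{22} = 0.6030 / 0.9410 = 0.641

0.641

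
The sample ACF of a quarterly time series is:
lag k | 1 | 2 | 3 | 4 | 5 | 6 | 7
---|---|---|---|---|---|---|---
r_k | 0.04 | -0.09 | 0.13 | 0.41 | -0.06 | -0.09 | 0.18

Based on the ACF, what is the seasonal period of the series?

The largest autocorrelation is r_4 = 0.41; the remaining lags stay at or below 0.18.
The dominant spike at lag 4 indicates a seasonal period of 4.

4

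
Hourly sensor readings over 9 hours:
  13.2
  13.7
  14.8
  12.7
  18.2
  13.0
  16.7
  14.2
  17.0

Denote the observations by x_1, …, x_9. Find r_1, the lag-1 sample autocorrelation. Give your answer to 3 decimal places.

-0.547

Mean x̄ = (13.2 + 13.7 + 14.8 + 12.7 + 18.2 + 13.0 + 16.7 + 14.2 + 17.0)/9 = 14.8333
Numerator Σ_{t=1}^{8}(x_t−x̄)(x_{t+1}−x̄) = -17.3711
Denominator Σ(x_t−x̄)² = 31.7800
r_1 = -17.3711 / 31.7800 = -0.547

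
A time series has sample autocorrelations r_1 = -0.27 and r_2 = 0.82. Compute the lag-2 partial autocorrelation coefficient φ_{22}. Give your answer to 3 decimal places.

0.806

φ_{22} = (r_2 − r_1²) / (1 − r_1²)
r_1² = (-0.27)² = 0.0729
Numerator = 0.82 − 0.0729 = 0.7471; denominator = 1 − 0.0729 = 0.9271
φ_{22} = 0.7471 / 0.9271 = 0.806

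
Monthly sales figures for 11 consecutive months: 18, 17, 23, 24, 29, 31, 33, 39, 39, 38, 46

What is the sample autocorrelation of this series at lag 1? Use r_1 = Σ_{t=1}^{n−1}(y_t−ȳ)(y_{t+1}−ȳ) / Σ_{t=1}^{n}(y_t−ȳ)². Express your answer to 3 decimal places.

Mean ȳ = (18 + 17 + 23 + 24 + 29 + 31 + 33 + 39 + 39 + 38 + 46)/11 = 30.6364
Numerator Σ_{t=1}^{10}(y_t−ȳ)(y_{t+1}−ȳ) = 602.6860
Denominator Σ(y_t−ȳ)² = 886.5455
r_1 = 602.6860 / 886.5455 = 0.680

0.680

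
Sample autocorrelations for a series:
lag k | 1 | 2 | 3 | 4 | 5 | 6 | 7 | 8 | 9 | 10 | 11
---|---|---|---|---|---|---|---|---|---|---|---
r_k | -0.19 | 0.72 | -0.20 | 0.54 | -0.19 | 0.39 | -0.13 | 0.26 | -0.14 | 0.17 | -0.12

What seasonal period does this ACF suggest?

The largest autocorrelation is r_2 = 0.72, with weaker echoes at lags 4 (0.54), 6 (0.39), 8 (0.26) and 10 (0.17); the remaining lags stay at or below -0.12.
The dominant spike at lag 2 indicates a seasonal period of 2.

2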